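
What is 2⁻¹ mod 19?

gcd(19, 2) = 1.
By Bézout, 2*(-9) + 19*(1) = 1.
So 2*-9 ≡ 1 (mod 19), and -9 mod 19 = 10.

10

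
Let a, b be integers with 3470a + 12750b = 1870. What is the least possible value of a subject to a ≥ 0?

221

gcd(12750, 3470) = 10  (12750 = 3*3470 + 2340, 3470 = 1*2340 + 1130, 2340 = 2*1130 + 80, 1130 = 14*80 + 10, 80 = 8*10).
10 divides 1870, so solutions exist.
Back-substituting, 3470*(158) + 12750*(-43) = 10.
Scale by 1870/10 = 187: (a₀, b₀) = (29546, -8041).
General solution: a = 29546 + 1275t, b = -8041 - 347t for integer t.
a ≥ 0: smallest is 29546 mod 1275 = 221 (at t = -23), with b = -60.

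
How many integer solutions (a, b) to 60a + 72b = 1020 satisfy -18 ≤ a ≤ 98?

19

gcd(72, 60) = 12  (72 = 1·60 + 12, 60 = 5·12).
Back-substituting, 60·(-1) + 72·(1) = 12.
Scale by 85: particular solution (-85, 85); reduce a mod 6: (5, 10).
General solution: a = 5 + 6t, b = 10 - 5t for integer t.
-18 ≤ 5 + 6t ≤ 98 gives t ∈ [-3, 15], which is 19 values.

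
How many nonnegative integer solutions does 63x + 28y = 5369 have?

gcd(63, 28):
  63 = 2*28 + 7
  28 = 4*7
so gcd(63, 28) = 7.
Back-substitute for Bézout coefficients:
  7 = 63 - 2*28
  ... = 63*(1) + 28*(-2)
Scale by 767: one solution is (767, -1534). Reduce x mod 4: (3, 185).
General: x = 3 + 4t, y = 185 - 9t.
x ≥ 0 ⇒ t ≥ 0; y ≥ 0 ⇒ t ≤ 20. So t ∈ [0, 20]: 21 solutions.

21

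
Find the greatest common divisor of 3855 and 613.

gcd(3855, 613):
  3855 = 6·613 + 177
  613 = 3·177 + 82
  177 = 2·82 + 13
  82 = 6·13 + 4
  13 = 3·4 + 1
  4 = 4·1
so gcd(3855, 613) = 1.

1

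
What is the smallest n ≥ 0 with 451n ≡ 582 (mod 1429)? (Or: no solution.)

1218

gcd(1429, 451):
  1429 = 3*451 + 76
  451 = 5*76 + 71
  76 = 1*71 + 5
  71 = 14*5 + 1
  5 = 5*1
so gcd(1429, 451) = 1.
1 divides 582, so solutions exist.
Back-substitute for Bézout coefficients:
  1 = 71 - 14*5
  ... = 451*(282) + 1429*(-89)
So 451*(282) ≡ 1 (mod 1429); multiply by 582: n ≡ 164124 (mod 1429).
Smallest nonnegative: n = 164124 mod 1429 = 1218.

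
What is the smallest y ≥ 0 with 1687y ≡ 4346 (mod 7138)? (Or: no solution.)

1200

gcd(7138, 1687) = 1  (7138 = 4·1687 + 390, 1687 = 4·390 + 127, 390 = 3·127 + 9, 127 = 14·9 + 1, 9 = 9·1).
1 divides 4346, so solutions exist.
Back-substituting, 1687·(787) + 7138·(-186) = 1.
So 1687·(787) ≡ 1 (mod 7138); multiply by 4346: y ≡ 3420302 (mod 7138).
Smallest nonnegative: y = 3420302 mod 7138 = 1200.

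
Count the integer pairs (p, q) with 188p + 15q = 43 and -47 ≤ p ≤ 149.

gcd(188, 15):
  188 = 12·15 + 8
  15 = 1·8 + 7
  8 = 1·7 + 1
  7 = 7·1
so gcd(188, 15) = 1.
Back-substitute for Bézout coefficients:
  1 = 8 - 1·7
  ... = 188·(2) + 15·(-25)
Scale by 43: particular solution (86, -1075); reduce p mod 15: (11, -135).
General solution: p = 11 + 15t, q = -135 - 188t for integer t.
-47 ≤ 11 + 15t ≤ 149 gives t ∈ [-3, 9], which is 13 values.

13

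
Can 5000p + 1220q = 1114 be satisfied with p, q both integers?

no

gcd(5000, 1220) = 20  (5000 = 4×1220 + 120, 1220 = 10×120 + 20, 120 = 6×20).
20 does not divide 1114 (remainder 14), so no integer solutions.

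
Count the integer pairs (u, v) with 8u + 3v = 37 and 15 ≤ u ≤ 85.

23

gcd(8, 3) = 1.
By Bézout, 8×(-1) + 3×(3) = 1.
Particular solution: (2, 7).
General solution: u = 2 + 3t, v = 7 - 8t for integer t.
15 ≤ 2 + 3t ≤ 85 gives t ∈ [5, 27], which is 23 values.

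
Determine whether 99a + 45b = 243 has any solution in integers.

gcd(99, 45) = 9  (99 = 2×45 + 9, 45 = 5×9).
9 divides 243, so integer solutions exist.

yes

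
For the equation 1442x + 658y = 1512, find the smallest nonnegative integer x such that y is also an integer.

12

gcd(1442, 658):
  1442 = 2×658 + 126
  658 = 5×126 + 28
  126 = 4×28 + 14
  28 = 2×14
so gcd(1442, 658) = 14.
14 divides 1512, so solutions exist.
Back-substitute for Bézout coefficients:
  14 = 126 - 4×28
  ... = 1442×(21) + 658×(-46)
Scale by 1512/14 = 108: (x₀, y₀) = (2268, -4968).
General solution: x = 2268 + 47t, y = -4968 - 103t for integer t.
x ≥ 0: smallest is 2268 mod 47 = 12 (at t = -48), with y = -24.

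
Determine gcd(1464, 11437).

gcd(11437, 1464) = 1  (11437 = 7×1464 + 1189, 1464 = 1×1189 + 275, 1189 = 4×275 + 89, 275 = 3×89 + 8, 89 = 11×8 + 1, 8 = 8×1).

1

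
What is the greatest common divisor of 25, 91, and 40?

gcd(91, 25):
  91 = 3·25 + 16
  25 = 1·16 + 9
  16 = 1·9 + 7
  9 = 1·7 + 2
  7 = 3·2 + 1
  2 = 2·1
so gcd(91, 25) = 1.
gcd(1, 40) = 1.

1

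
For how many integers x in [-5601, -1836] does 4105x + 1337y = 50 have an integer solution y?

gcd(4105, 1337) = 1.
By Bézout, 4105·(-128) + 1337·(393) = 1.
Particular solution: (285, -875).
General solution: x = 285 + 1337t, y = -875 - 4105t for integer t.
-5601 ≤ 285 + 1337t ≤ -1836 gives t ∈ [-4, -2], which is 3 values.

3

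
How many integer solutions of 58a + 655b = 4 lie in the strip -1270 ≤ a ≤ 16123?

gcd(655, 58):
  655 = 11*58 + 17
  58 = 3*17 + 7
  17 = 2*7 + 3
  7 = 2*3 + 1
  3 = 3*1
so gcd(655, 58) = 1.
Back-substitute for Bézout coefficients:
  1 = 7 - 2*3
  ... = 58*(192) + 655*(-17)
Scale by 4: particular solution (768, -68); reduce a mod 655: (113, -10).
General solution: a = 113 + 655t, b = -10 - 58t for integer t.
-1270 ≤ 113 + 655t ≤ 16123 gives t ∈ [-2, 24], which is 27 values.

27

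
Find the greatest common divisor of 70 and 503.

gcd(503, 70):
  503 = 7×70 + 13
  70 = 5×13 + 5
  13 = 2×5 + 3
  5 = 1×3 + 2
  3 = 1×2 + 1
  2 = 2×1
so gcd(503, 70) = 1.

1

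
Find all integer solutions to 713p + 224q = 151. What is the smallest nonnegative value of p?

gcd(713, 224) = 1  (713 = 3·224 + 41, 224 = 5·41 + 19, 41 = 2·19 + 3, 19 = 6·3 + 1, 3 = 3·1).
1 divides 151, so solutions exist.
Back-substituting, 713·(-71) + 224·(226) = 1.
Scale by 151/1 = 151: (p₀, q₀) = (-10721, 34126).
General solution: p = -10721 + 224t, q = 34126 - 713t for integer t.
p ≥ 0: smallest is -10721 mod 224 = 31 (at t = 48), with q = -98.

31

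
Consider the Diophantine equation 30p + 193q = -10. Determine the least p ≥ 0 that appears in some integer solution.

64

gcd(193, 30):
  193 = 6·30 + 13
  30 = 2·13 + 4
  13 = 3·4 + 1
  4 = 4·1
so gcd(193, 30) = 1.
1 divides -10, so solutions exist.
Back-substitute for Bézout coefficients:
  1 = 13 - 3·4
  ... = 30·(-45) + 193·(7)
Scale by -10/1 = -10: (p₀, q₀) = (450, -70).
General solution: p = 450 + 193t, q = -70 - 30t for integer t.
p ≥ 0: smallest is 450 mod 193 = 64 (at t = -2), with q = -10.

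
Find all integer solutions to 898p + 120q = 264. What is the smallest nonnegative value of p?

gcd(898, 120):
  898 = 7*120 + 58
  120 = 2*58 + 4
  58 = 14*4 + 2
  4 = 2*2
so gcd(898, 120) = 2.
2 divides 264, so solutions exist.
Back-substitute for Bézout coefficients:
  2 = 58 - 14*4
  ... = 898*(29) + 120*(-217)
Scale by 264/2 = 132: (p₀, q₀) = (3828, -28644).
General solution: p = 3828 + 60t, q = -28644 - 449t for integer t.
p ≥ 0: smallest is 3828 mod 60 = 48 (at t = -63), with q = -357.

48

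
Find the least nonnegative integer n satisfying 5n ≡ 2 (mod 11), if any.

7

gcd(11, 5) = 1  (11 = 2·5 + 1, 5 = 5·1).
1 divides 2, so solutions exist.
Back-substituting, 5·(-2) + 11·(1) = 1.
So 5·(-2) ≡ 1 (mod 11); multiply by 2: n ≡ -4 (mod 11).
Smallest nonnegative: n = -4 mod 11 = 7.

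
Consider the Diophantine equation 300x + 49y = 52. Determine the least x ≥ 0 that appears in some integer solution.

gcd(300, 49):
  300 = 6*49 + 6
  49 = 8*6 + 1
  6 = 6*1
so gcd(300, 49) = 1.
1 divides 52, so solutions exist.
Back-substitute for Bézout coefficients:
  1 = 49 - 8*6
  ... = 300*(-8) + 49*(49)
Scale by 52/1 = 52: (x₀, y₀) = (-416, 2548).
General solution: x = -416 + 49t, y = 2548 - 300t for integer t.
x ≥ 0: smallest is -416 mod 49 = 25 (at t = 9), with y = -152.

25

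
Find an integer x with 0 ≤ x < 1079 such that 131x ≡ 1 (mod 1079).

gcd(1079, 131) = 1.
By Bézout, 131*(313) + 1079*(-38) = 1.
So 131*313 ≡ 1 (mod 1079), and 313 mod 1079 = 313.

313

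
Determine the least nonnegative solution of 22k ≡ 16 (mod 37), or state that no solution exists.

31

gcd(37, 22):
  37 = 1·22 + 15
  22 = 1·15 + 7
  15 = 2·7 + 1
  7 = 7·1
so gcd(37, 22) = 1.
1 divides 16, so solutions exist.
Back-substitute for Bézout coefficients:
  1 = 15 - 2·7
  ... = 22·(-5) + 37·(3)
So 22·(-5) ≡ 1 (mod 37); multiply by 16: k ≡ -80 (mod 37).
Smallest nonnegative: k = -80 mod 37 = 31.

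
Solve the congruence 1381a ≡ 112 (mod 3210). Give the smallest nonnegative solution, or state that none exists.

802

gcd(3210, 1381) = 1.
1 divides 112, so solutions exist.
By Bézout, 1381·(781) + 3210·(-336) = 1.
So 1381·(781) ≡ 1 (mod 3210); multiply by 112: a ≡ 87472 (mod 3210).
Smallest nonnegative: a = 87472 mod 3210 = 802.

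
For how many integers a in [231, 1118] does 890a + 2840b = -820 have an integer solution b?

3

gcd(2840, 890) = 10.
By Bézout, 890·(-67) + 2840·(21) = 10.
Particular solution: (98, -31).
General solution: a = 98 + 284t, b = -31 - 89t for integer t.
231 ≤ 98 + 284t ≤ 1118 gives t ∈ [1, 3], which is 3 values.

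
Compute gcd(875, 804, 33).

gcd(875, 804):
  875 = 1·804 + 71
  804 = 11·71 + 23
  71 = 3·23 + 2
  23 = 11·2 + 1
  2 = 2·1
so gcd(875, 804) = 1.
gcd(1, 33) = 1.

1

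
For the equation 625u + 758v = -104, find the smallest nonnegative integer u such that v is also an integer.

622

gcd(758, 625) = 1  (758 = 1*625 + 133, 625 = 4*133 + 93, 133 = 1*93 + 40, 93 = 2*40 + 13, 40 = 3*13 + 1, 13 = 13*1).
1 divides -104, so solutions exist.
Back-substituting, 625*(-57) + 758*(47) = 1.
Scale by -104/1 = -104: (u₀, v₀) = (5928, -4888).
General solution: u = 5928 + 758t, v = -4888 - 625t for integer t.
u ≥ 0: smallest is 5928 mod 758 = 622 (at t = -7), with v = -513.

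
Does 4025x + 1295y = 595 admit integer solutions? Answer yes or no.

gcd(4025, 1295) = 35  (4025 = 3·1295 + 140, 1295 = 9·140 + 35, 140 = 4·35).
35 divides 595, so integer solutions exist.

yes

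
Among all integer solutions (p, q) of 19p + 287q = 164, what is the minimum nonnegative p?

gcd(287, 19) = 1  (287 = 15*19 + 2, 19 = 9*2 + 1, 2 = 2*1).
1 divides 164, so solutions exist.
Back-substituting, 19*(136) + 287*(-9) = 1.
Scale by 164/1 = 164: (p₀, q₀) = (22304, -1476).
General solution: p = 22304 + 287t, q = -1476 - 19t for integer t.
p ≥ 0: smallest is 22304 mod 287 = 205 (at t = -77), with q = -13.

205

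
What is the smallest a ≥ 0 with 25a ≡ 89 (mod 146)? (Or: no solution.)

gcd(146, 25) = 1.
1 divides 89, so solutions exist.
By Bézout, 25*(-35) + 146*(6) = 1.
So 25*(-35) ≡ 1 (mod 146); multiply by 89: a ≡ -3115 (mod 146).
Smallest nonnegative: a = -3115 mod 146 = 97.

97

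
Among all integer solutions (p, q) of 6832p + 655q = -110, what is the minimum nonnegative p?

60

gcd(6832, 655) = 1.
1 divides -110, so solutions exist.
By Bézout, 6832·(-72) + 655·(751) = 1.
Scale by -110/1 = -110: (p₀, q₀) = (7920, -82610).
General solution: p = 7920 + 655t, q = -82610 - 6832t for integer t.
p ≥ 0: smallest is 7920 mod 655 = 60 (at t = -12), with q = -626.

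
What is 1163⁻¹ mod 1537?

300

gcd(1537, 1163) = 1.
By Bézout, 1163*(300) + 1537*(-227) = 1.
So 1163*300 ≡ 1 (mod 1537), and 300 mod 1537 = 300.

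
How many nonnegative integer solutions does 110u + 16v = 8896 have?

gcd(110, 16) = 2.
By Bézout, 110*(-1) + 16*(7) = 2.
One solution: (0, 556).
General: u = 0 + 8t, v = 556 - 55t.
u ≥ 0 ⇒ t ≥ 0; v ≥ 0 ⇒ t ≤ 10. So t ∈ [0, 10]: 11 solutions.

11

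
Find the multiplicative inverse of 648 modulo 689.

84

gcd(689, 648) = 1  (689 = 1·648 + 41, 648 = 15·41 + 33, 41 = 1·33 + 8, 33 = 4·8 + 1, 8 = 8·1).
Back-substituting, 648·(84) + 689·(-79) = 1.
So 648·84 ≡ 1 (mod 689), and 84 mod 689 = 84.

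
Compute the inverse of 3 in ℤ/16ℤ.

11

gcd(16, 3) = 1.
By Bézout, 3*(-5) + 16*(1) = 1.
So 3*-5 ≡ 1 (mod 16), and -5 mod 16 = 11.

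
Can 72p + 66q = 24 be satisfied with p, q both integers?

yes

gcd(72, 66) = 6.
6 divides 24, so integer solutions exist.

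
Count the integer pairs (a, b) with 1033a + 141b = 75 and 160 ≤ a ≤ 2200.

gcd(1033, 141) = 1.
By Bézout, 1033×(46) + 141×(-337) = 1.
Particular solution: (66, -483).
General solution: a = 66 + 141t, b = -483 - 1033t for integer t.
160 ≤ 66 + 141t ≤ 2200 gives t ∈ [1, 15], which is 15 values.

15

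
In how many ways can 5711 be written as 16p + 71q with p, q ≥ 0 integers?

5

gcd(71, 16):
  71 = 4·16 + 7
  16 = 2·7 + 2
  7 = 3·2 + 1
  2 = 2·1
so gcd(71, 16) = 1.
Back-substitute for Bézout coefficients:
  1 = 7 - 3·2
  ... = 16·(-31) + 71·(7)
Scale by 5711: one solution is (-177041, 39977). Reduce p mod 71: (33, 73).
General: p = 33 + 71t, q = 73 - 16t.
p ≥ 0 ⇒ t ≥ 0; q ≥ 0 ⇒ t ≤ 4. So t ∈ [0, 4]: 5 solutions.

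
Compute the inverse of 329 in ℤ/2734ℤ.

1903

gcd(2734, 329) = 1.
By Bézout, 329×(-831) + 2734×(100) = 1.
So 329×-831 ≡ 1 (mod 2734), and -831 mod 2734 = 1903.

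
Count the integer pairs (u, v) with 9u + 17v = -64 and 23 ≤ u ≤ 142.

gcd(17, 9):
  17 = 1*9 + 8
  9 = 1*8 + 1
  8 = 8*1
so gcd(17, 9) = 1.
Back-substitute for Bézout coefficients:
  1 = 9 - 1*8
  ... = 9*(2) + 17*(-1)
Scale by -64: particular solution (-128, 64); reduce u mod 17: (8, -8).
General solution: u = 8 + 17t, v = -8 - 9t for integer t.
23 ≤ 8 + 17t ≤ 142 gives t ∈ [1, 7], which is 7 values.

7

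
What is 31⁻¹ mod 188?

91

gcd(188, 31):
  188 = 6*31 + 2
  31 = 15*2 + 1
  2 = 2*1
so gcd(188, 31) = 1.
Back-substitute for Bézout coefficients:
  1 = 31 - 15*2
  ... = 31*(91) + 188*(-15)
So 31*91 ≡ 1 (mod 188), and 91 mod 188 = 91.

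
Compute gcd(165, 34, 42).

1

gcd(165, 34) = 1  (165 = 4*34 + 29, 34 = 1*29 + 5, 29 = 5*5 + 4, 5 = 1*4 + 1, 4 = 4*1).
gcd(1, 42) = 1.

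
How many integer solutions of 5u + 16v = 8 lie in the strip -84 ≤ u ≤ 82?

gcd(16, 5) = 1  (16 = 3×5 + 1, 5 = 5×1).
Back-substituting, 5×(-3) + 16×(1) = 1.
Scale by 8: particular solution (-24, 8); reduce u mod 16: (8, -2).
General solution: u = 8 + 16t, v = -2 - 5t for integer t.
-84 ≤ 8 + 16t ≤ 82 gives t ∈ [-5, 4], which is 10 values.

10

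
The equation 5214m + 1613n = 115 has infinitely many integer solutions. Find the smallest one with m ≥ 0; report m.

624

gcd(5214, 1613) = 1  (5214 = 3*1613 + 375, 1613 = 4*375 + 113, 375 = 3*113 + 36, 113 = 3*36 + 5, 36 = 7*5 + 1, 5 = 5*1).
1 divides 115, so solutions exist.
Back-substituting, 5214*(314) + 1613*(-1015) = 1.
Scale by 115/1 = 115: (m₀, n₀) = (36110, -116725).
General solution: m = 36110 + 1613t, n = -116725 - 5214t for integer t.
m ≥ 0: smallest is 36110 mod 1613 = 624 (at t = -22), with n = -2017.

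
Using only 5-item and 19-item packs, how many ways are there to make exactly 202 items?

2

Need nonnegative integers with 5j + 19k = 202.
gcd(5, 19) = 1, and 5·(4) + 19·(-1) = 1.
So (j₀, k₀) = (808, -202); general j = 808 + 19t, k = -202 - 5t.
j ≥ 0 ⇒ t ≥ -42; k ≥ 0 ⇒ t ≤ -41. That's 2 values of t.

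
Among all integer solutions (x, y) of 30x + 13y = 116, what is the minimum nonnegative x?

gcd(30, 13):
  30 = 2*13 + 4
  13 = 3*4 + 1
  4 = 4*1
so gcd(30, 13) = 1.
1 divides 116, so solutions exist.
Back-substitute for Bézout coefficients:
  1 = 13 - 3*4
  ... = 30*(-3) + 13*(7)
Scale by 116/1 = 116: (x₀, y₀) = (-348, 812).
General solution: x = -348 + 13t, y = 812 - 30t for integer t.
x ≥ 0: smallest is -348 mod 13 = 3 (at t = 27), with y = 2.

3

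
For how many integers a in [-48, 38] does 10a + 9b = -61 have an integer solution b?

10

gcd(10, 9) = 1  (10 = 1×9 + 1, 9 = 9×1).
Back-substituting, 10×(1) + 9×(-1) = 1.
Scale by -61: particular solution (-61, 61); reduce a mod 9: (2, -9).
General solution: a = 2 + 9t, b = -9 - 10t for integer t.
-48 ≤ 2 + 9t ≤ 38 gives t ∈ [-5, 4], which is 10 values.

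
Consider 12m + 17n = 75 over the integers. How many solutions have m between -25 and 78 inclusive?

gcd(17, 12) = 1.
By Bézout, 12·(-7) + 17·(5) = 1.
Particular solution: (2, 3).
General solution: m = 2 + 17t, n = 3 - 12t for integer t.
-25 ≤ 2 + 17t ≤ 78 gives t ∈ [-1, 4], which is 6 values.

6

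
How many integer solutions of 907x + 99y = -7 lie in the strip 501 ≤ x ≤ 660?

1

gcd(907, 99):
  907 = 9*99 + 16
  99 = 6*16 + 3
  16 = 5*3 + 1
  3 = 3*1
so gcd(907, 99) = 1.
Back-substitute for Bézout coefficients:
  1 = 16 - 5*3
  ... = 907*(31) + 99*(-284)
Scale by -7: particular solution (-217, 1988); reduce x mod 99: (80, -733).
General solution: x = 80 + 99t, y = -733 - 907t for integer t.
501 ≤ 80 + 99t ≤ 660 gives t ∈ [5, 5], which is 1 value.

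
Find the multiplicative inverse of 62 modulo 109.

51

gcd(109, 62) = 1.
By Bézout, 62·(51) + 109·(-29) = 1.
So 62·51 ≡ 1 (mod 109), and 51 mod 109 = 51.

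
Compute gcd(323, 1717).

17

gcd(1717, 323):
  1717 = 5·323 + 102
  323 = 3·102 + 17
  102 = 6·17
so gcd(1717, 323) = 17.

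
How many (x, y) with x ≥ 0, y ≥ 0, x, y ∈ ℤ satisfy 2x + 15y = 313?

gcd(15, 2) = 1.
By Bézout, 2×(-7) + 15×(1) = 1.
One solution: (14, 19).
General: x = 14 + 15t, y = 19 - 2t.
x ≥ 0 ⇒ t ≥ 0; y ≥ 0 ⇒ t ≤ 9. So t ∈ [0, 9]: 10 solutions.

10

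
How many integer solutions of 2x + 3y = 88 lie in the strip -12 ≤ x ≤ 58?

23

gcd(3, 2) = 1  (3 = 1×2 + 1, 2 = 2×1).
Back-substituting, 2×(-1) + 3×(1) = 1.
Scale by 88: particular solution (-88, 88); reduce x mod 3: (2, 28).
General solution: x = 2 + 3t, y = 28 - 2t for integer t.
-12 ≤ 2 + 3t ≤ 58 gives t ∈ [-4, 18], which is 23 values.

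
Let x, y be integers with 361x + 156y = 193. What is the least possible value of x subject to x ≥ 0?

gcd(361, 156):
  361 = 2·156 + 49
  156 = 3·49 + 9
  49 = 5·9 + 4
  9 = 2·4 + 1
  4 = 4·1
so gcd(361, 156) = 1.
1 divides 193, so solutions exist.
Back-substitute for Bézout coefficients:
  1 = 9 - 2·4
  ... = 361·(-35) + 156·(81)
Scale by 193/1 = 193: (x₀, y₀) = (-6755, 15633).
General solution: x = -6755 + 156t, y = 15633 - 361t for integer t.
x ≥ 0: smallest is -6755 mod 156 = 109 (at t = 44), with y = -251.

109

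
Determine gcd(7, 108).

1

gcd(108, 7):
  108 = 15·7 + 3
  7 = 2·3 + 1
  3 = 3·1
so gcd(108, 7) = 1.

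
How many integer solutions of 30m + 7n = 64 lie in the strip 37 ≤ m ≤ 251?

gcd(30, 7) = 1.
By Bézout, 30*(-3) + 7*(13) = 1.
Particular solution: (4, -8).
General solution: m = 4 + 7t, n = -8 - 30t for integer t.
37 ≤ 4 + 7t ≤ 251 gives t ∈ [5, 35], which is 31 values.

31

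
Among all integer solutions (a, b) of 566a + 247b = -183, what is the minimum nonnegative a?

193

gcd(566, 247) = 1  (566 = 2·247 + 72, 247 = 3·72 + 31, 72 = 2·31 + 10, 31 = 3·10 + 1, 10 = 10·1).
1 divides -183, so solutions exist.
Back-substituting, 566·(-24) + 247·(55) = 1.
Scale by -183/1 = -183: (a₀, b₀) = (4392, -10065).
General solution: a = 4392 + 247t, b = -10065 - 566t for integer t.
a ≥ 0: smallest is 4392 mod 247 = 193 (at t = -17), with b = -443.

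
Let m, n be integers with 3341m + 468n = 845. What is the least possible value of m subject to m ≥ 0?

13

gcd(3341, 468) = 13  (3341 = 7×468 + 65, 468 = 7×65 + 13, 65 = 5×13).
13 divides 845, so solutions exist.
Back-substituting, 3341×(-7) + 468×(50) = 13.
Scale by 845/13 = 65: (m₀, n₀) = (-455, 3250).
General solution: m = -455 + 36t, n = 3250 - 257t for integer t.
m ≥ 0: smallest is -455 mod 36 = 13 (at t = 13), with n = -91.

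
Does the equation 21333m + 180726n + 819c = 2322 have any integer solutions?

gcd(180726, 21333) = 39.
gcd(39, 819) = 39.
39 does not divide 2322 (remainder 21), so no integer solutions.

no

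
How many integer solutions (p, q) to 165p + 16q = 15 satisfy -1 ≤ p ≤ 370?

23

gcd(165, 16) = 1  (165 = 10*16 + 5, 16 = 3*5 + 1, 5 = 5*1).
Back-substituting, 165*(-3) + 16*(31) = 1.
Scale by 15: particular solution (-45, 465); reduce p mod 16: (3, -30).
General solution: p = 3 + 16t, q = -30 - 165t for integer t.
-1 ≤ 3 + 16t ≤ 370 gives t ∈ [0, 22], which is 23 values.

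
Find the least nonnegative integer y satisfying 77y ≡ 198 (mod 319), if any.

15

gcd(319, 77):
  319 = 4*77 + 11
  77 = 7*11
so gcd(319, 77) = 11.
11 divides 198, so solutions exist.
Back-substitute for Bézout coefficients:
  11 = 319 - 4*77
  ... = 77*(-4) + 319*(1)
So 77*(-4) ≡ 11 (mod 319); multiply by 18: y ≡ -72 (mod 29).
Smallest nonnegative: y = -72 mod 29 = 15.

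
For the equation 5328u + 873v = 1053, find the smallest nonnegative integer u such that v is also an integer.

2

gcd(5328, 873):
  5328 = 6·873 + 90
  873 = 9·90 + 63
  90 = 1·63 + 27
  63 = 2·27 + 9
  27 = 3·9
so gcd(5328, 873) = 9.
9 divides 1053, so solutions exist.
Back-substitute for Bézout coefficients:
  9 = 63 - 2·27
  ... = 5328·(-29) + 873·(177)
Scale by 1053/9 = 117: (u₀, v₀) = (-3393, 20709).
General solution: u = -3393 + 97t, v = 20709 - 592t for integer t.
u ≥ 0: smallest is -3393 mod 97 = 2 (at t = 35), with v = -11.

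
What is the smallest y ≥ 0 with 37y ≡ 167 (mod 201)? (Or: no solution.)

86

gcd(201, 37) = 1  (201 = 5*37 + 16, 37 = 2*16 + 5, 16 = 3*5 + 1, 5 = 5*1).
1 divides 167, so solutions exist.
Back-substituting, 37*(-38) + 201*(7) = 1.
So 37*(-38) ≡ 1 (mod 201); multiply by 167: y ≡ -6346 (mod 201).
Smallest nonnegative: y = -6346 mod 201 = 86.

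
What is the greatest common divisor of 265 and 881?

gcd(881, 265) = 1  (881 = 3×265 + 86, 265 = 3×86 + 7, 86 = 12×7 + 2, 7 = 3×2 + 1, 2 = 2×1).

1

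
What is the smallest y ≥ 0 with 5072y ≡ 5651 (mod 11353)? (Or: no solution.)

1803

gcd(11353, 5072) = 1.
1 divides 5651, so solutions exist.
By Bézout, 5072·(-2742) + 11353·(1225) = 1.
So 5072·(-2742) ≡ 1 (mod 11353); multiply by 5651: y ≡ -15495042 (mod 11353).
Smallest nonnegative: y = -15495042 mod 11353 = 1803.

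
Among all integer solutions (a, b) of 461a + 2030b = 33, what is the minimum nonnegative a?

gcd(2030, 461) = 1  (2030 = 4*461 + 186, 461 = 2*186 + 89, 186 = 2*89 + 8, 89 = 11*8 + 1, 8 = 8*1).
1 divides 33, so solutions exist.
Back-substituting, 461*(251) + 2030*(-57) = 1.
Scale by 33/1 = 33: (a₀, b₀) = (8283, -1881).
General solution: a = 8283 + 2030t, b = -1881 - 461t for integer t.
a ≥ 0: smallest is 8283 mod 2030 = 163 (at t = -4), with b = -37.

163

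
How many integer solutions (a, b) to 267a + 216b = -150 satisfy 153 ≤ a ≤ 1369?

17

gcd(267, 216) = 3.
By Bézout, 267×(17) + 216×(-21) = 3.
Particular solution: (14, -18).
General solution: a = 14 + 72t, b = -18 - 89t for integer t.
153 ≤ 14 + 72t ≤ 1369 gives t ∈ [2, 18], which is 17 values.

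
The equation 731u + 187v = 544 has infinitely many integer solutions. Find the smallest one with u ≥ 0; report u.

1

gcd(731, 187):
  731 = 3·187 + 170
  187 = 1·170 + 17
  170 = 10·17
so gcd(731, 187) = 17.
17 divides 544, so solutions exist.
Back-substitute for Bézout coefficients:
  17 = 187 - 1·170
  ... = 731·(-1) + 187·(4)
Scale by 544/17 = 32: (u₀, v₀) = (-32, 128).
General solution: u = -32 + 11t, v = 128 - 43t for integer t.
u ≥ 0: smallest is -32 mod 11 = 1 (at t = 3), with v = -1.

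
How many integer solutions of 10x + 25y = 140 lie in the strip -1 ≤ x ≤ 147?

gcd(25, 10):
  25 = 2*10 + 5
  10 = 2*5
so gcd(25, 10) = 5.
Back-substitute for Bézout coefficients:
  5 = 25 - 2*10
  ... = 10*(-2) + 25*(1)
Scale by 28: particular solution (-56, 28); reduce x mod 5: (4, 4).
General solution: x = 4 + 5t, y = 4 - 2t for integer t.
-1 ≤ 4 + 5t ≤ 147 gives t ∈ [-1, 28], which is 30 values.

30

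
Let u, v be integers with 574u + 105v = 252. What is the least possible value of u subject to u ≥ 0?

3

gcd(574, 105) = 7.
7 divides 252, so solutions exist.
By Bézout, 574*(-2) + 105*(11) = 7.
Scale by 252/7 = 36: (u₀, v₀) = (-72, 396).
General solution: u = -72 + 15t, v = 396 - 82t for integer t.
u ≥ 0: smallest is -72 mod 15 = 3 (at t = 5), with v = -14.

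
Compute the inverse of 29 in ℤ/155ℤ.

139

gcd(155, 29) = 1.
By Bézout, 29*(-16) + 155*(3) = 1.
So 29*-16 ≡ 1 (mod 155), and -16 mod 155 = 139.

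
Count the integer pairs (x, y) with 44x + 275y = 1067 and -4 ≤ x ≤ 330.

gcd(275, 44) = 11.
By Bézout, 44*(-6) + 275*(1) = 11.
Particular solution: (18, 1).
General solution: x = 18 + 25t, y = 1 - 4t for integer t.
-4 ≤ 18 + 25t ≤ 330 gives t ∈ [0, 12], which is 13 values.

13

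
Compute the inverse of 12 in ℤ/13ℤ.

12

gcd(13, 12) = 1  (13 = 1·12 + 1, 12 = 12·1).
Back-substituting, 12·(-1) + 13·(1) = 1.
So 12·-1 ≡ 1 (mod 13), and -1 mod 13 = 12.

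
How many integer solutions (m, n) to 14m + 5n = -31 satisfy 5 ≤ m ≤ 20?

gcd(14, 5) = 1  (14 = 2*5 + 4, 5 = 1*4 + 1, 4 = 4*1).
Back-substituting, 14*(-1) + 5*(3) = 1.
Scale by -31: particular solution (31, -93); reduce m mod 5: (1, -9).
General solution: m = 1 + 5t, n = -9 - 14t for integer t.
5 ≤ 1 + 5t ≤ 20 gives t ∈ [1, 3], which is 3 values.

3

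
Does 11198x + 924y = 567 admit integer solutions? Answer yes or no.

no

gcd(11198, 924) = 22  (11198 = 12·924 + 110, 924 = 8·110 + 44, 110 = 2·44 + 22, 44 = 2·22).
22 does not divide 567 (remainder 17), so no integer solutions.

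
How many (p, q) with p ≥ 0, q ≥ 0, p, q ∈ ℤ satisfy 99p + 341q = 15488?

5

gcd(341, 99) = 11.
By Bézout, 99×(7) + 341×(-2) = 11.
One solution: (29, 37).
General: p = 29 + 31t, q = 37 - 9t.
p ≥ 0 ⇒ t ≥ 0; q ≥ 0 ⇒ t ≤ 4. So t ∈ [0, 4]: 5 solutions.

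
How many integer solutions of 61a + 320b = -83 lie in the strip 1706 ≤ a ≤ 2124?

gcd(320, 61) = 1  (320 = 5*61 + 15, 61 = 4*15 + 1, 15 = 15*1).
Back-substituting, 61*(21) + 320*(-4) = 1.
Scale by -83: particular solution (-1743, 332); reduce a mod 320: (177, -34).
General solution: a = 177 + 320t, b = -34 - 61t for integer t.
1706 ≤ 177 + 320t ≤ 2124 gives t ∈ [5, 6], which is 2 values.

2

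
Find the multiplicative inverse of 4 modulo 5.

gcd(5, 4) = 1  (5 = 1×4 + 1, 4 = 4×1).
Back-substituting, 4×(-1) + 5×(1) = 1.
So 4×-1 ≡ 1 (mod 5), and -1 mod 5 = 4.

4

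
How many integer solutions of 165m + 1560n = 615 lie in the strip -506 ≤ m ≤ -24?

5

gcd(1560, 165) = 15  (1560 = 9*165 + 75, 165 = 2*75 + 15, 75 = 5*15).
Back-substituting, 165*(19) + 1560*(-2) = 15.
Scale by 41: particular solution (779, -82); reduce m mod 104: (51, -5).
General solution: m = 51 + 104t, n = -5 - 11t for integer t.
-506 ≤ 51 + 104t ≤ -24 gives t ∈ [-5, -1], which is 5 values.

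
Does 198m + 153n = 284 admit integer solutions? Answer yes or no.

gcd(198, 153) = 9  (198 = 1·153 + 45, 153 = 3·45 + 18, 45 = 2·18 + 9, 18 = 2·9).
9 does not divide 284 (remainder 5), so no integer solutions.

no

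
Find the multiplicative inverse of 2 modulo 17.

9

gcd(17, 2) = 1.
By Bézout, 2·(-8) + 17·(1) = 1.
So 2·-8 ≡ 1 (mod 17), and -8 mod 17 = 9.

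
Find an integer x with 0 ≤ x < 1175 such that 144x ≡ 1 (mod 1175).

204

gcd(1175, 144):
  1175 = 8*144 + 23
  144 = 6*23 + 6
  23 = 3*6 + 5
  6 = 1*5 + 1
  5 = 5*1
so gcd(1175, 144) = 1.
Back-substitute for Bézout coefficients:
  1 = 6 - 1*5
  ... = 144*(204) + 1175*(-25)
So 144*204 ≡ 1 (mod 1175), and 204 mod 1175 = 204.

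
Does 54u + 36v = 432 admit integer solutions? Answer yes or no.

gcd(54, 36) = 18.
18 divides 432, so integer solutions exist.

yes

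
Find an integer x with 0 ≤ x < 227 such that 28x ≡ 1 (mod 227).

73

gcd(227, 28):
  227 = 8*28 + 3
  28 = 9*3 + 1
  3 = 3*1
so gcd(227, 28) = 1.
Back-substitute for Bézout coefficients:
  1 = 28 - 9*3
  ... = 28*(73) + 227*(-9)
So 28*73 ≡ 1 (mod 227), and 73 mod 227 = 73.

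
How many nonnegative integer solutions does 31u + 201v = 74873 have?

12

gcd(201, 31) = 1  (201 = 6·31 + 15, 31 = 2·15 + 1, 15 = 15·1).
Back-substituting, 31·(13) + 201·(-2) = 1.
Scale by 74873: one solution is (973349, -149746). Reduce u mod 201: (107, 356).
General: u = 107 + 201t, v = 356 - 31t.
u ≥ 0 ⇒ t ≥ 0; v ≥ 0 ⇒ t ≤ 11. So t ∈ [0, 11]: 12 solutions.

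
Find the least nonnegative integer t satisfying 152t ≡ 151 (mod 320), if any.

gcd(320, 152) = 8.
8 does not divide 151, so the congruence has no solution.

no solution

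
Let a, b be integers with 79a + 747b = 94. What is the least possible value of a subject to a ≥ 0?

gcd(747, 79) = 1.
1 divides 94, so solutions exist.
By Bézout, 79·(-104) + 747·(11) = 1.
Scale by 94/1 = 94: (a₀, b₀) = (-9776, 1034).
General solution: a = -9776 + 747t, b = 1034 - 79t for integer t.
a ≥ 0: smallest is -9776 mod 747 = 682 (at t = 14), with b = -72.

682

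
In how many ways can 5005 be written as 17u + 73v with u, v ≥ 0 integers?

4

gcd(73, 17):
  73 = 4·17 + 5
  17 = 3·5 + 2
  5 = 2·2 + 1
  2 = 2·1
so gcd(73, 17) = 1.
Back-substitute for Bézout coefficients:
  1 = 5 - 2·2
  ... = 17·(-30) + 73·(7)
Scale by 5005: one solution is (-150150, 35035). Reduce u mod 73: (11, 66).
General: u = 11 + 73t, v = 66 - 17t.
u ≥ 0 ⇒ t ≥ 0; v ≥ 0 ⇒ t ≤ 3. So t ∈ [0, 3]: 4 solutions.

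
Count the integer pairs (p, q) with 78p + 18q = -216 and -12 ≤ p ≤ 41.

gcd(78, 18) = 6.
By Bézout, 78*(1) + 18*(-4) = 6.
Particular solution: (0, -12).
General solution: p = 0 + 3t, q = -12 - 13t for integer t.
-12 ≤ 0 + 3t ≤ 41 gives t ∈ [-4, 13], which is 18 values.

18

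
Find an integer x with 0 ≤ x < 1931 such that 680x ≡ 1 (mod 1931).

1559

gcd(1931, 680) = 1  (1931 = 2·680 + 571, 680 = 1·571 + 109, 571 = 5·109 + 26, 109 = 4·26 + 5, 26 = 5·5 + 1, 5 = 5·1).
Back-substituting, 680·(-372) + 1931·(131) = 1.
So 680·-372 ≡ 1 (mod 1931), and -372 mod 1931 = 1559.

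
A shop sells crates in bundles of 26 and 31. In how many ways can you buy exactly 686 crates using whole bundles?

1

Need nonnegative integers with 26j + 31k = 686.
gcd(26, 31) = 1, and 26·(6) + 31·(-5) = 1.
So (j₀, k₀) = (4116, -3430); general j = 4116 + 31t, k = -3430 - 26t.
j ≥ 0 ⇒ t ≥ -132; k ≥ 0 ⇒ t ≤ -132. That's 1 value of t.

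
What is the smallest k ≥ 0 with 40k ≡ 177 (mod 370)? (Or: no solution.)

gcd(370, 40) = 10  (370 = 9*40 + 10, 40 = 4*10).
10 does not divide 177, so the congruence has no solution.

no solution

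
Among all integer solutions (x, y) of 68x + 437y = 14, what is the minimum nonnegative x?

gcd(437, 68) = 1.
1 divides 14, so solutions exist.
By Bézout, 68×(45) + 437×(-7) = 1.
Scale by 14/1 = 14: (x₀, y₀) = (630, -98).
General solution: x = 630 + 437t, y = -98 - 68t for integer t.
x ≥ 0: smallest is 630 mod 437 = 193 (at t = -1), with y = -30.

193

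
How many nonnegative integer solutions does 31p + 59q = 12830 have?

7

gcd(59, 31) = 1.
By Bézout, 31×(-19) + 59×(10) = 1.
One solution: (18, 208).
General: p = 18 + 59t, q = 208 - 31t.
p ≥ 0 ⇒ t ≥ 0; q ≥ 0 ⇒ t ≤ 6. So t ∈ [0, 6]: 7 solutions.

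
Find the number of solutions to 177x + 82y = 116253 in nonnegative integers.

gcd(177, 82):
  177 = 2·82 + 13
  82 = 6·13 + 4
  13 = 3·4 + 1
  4 = 4·1
so gcd(177, 82) = 1.
Back-substitute for Bézout coefficients:
  1 = 13 - 3·4
  ... = 177·(19) + 82·(-41)
Scale by 116253: one solution is (2208807, -4766373). Reduce x mod 82: (55, 1299).
General: x = 55 + 82t, y = 1299 - 177t.
x ≥ 0 ⇒ t ≥ 0; y ≥ 0 ⇒ t ≤ 7. So t ∈ [0, 7]: 8 solutions.

8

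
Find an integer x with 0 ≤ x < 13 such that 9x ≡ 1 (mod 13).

3

gcd(13, 9) = 1  (13 = 1·9 + 4, 9 = 2·4 + 1, 4 = 4·1).
Back-substituting, 9·(3) + 13·(-2) = 1.
So 9·3 ≡ 1 (mod 13), and 3 mod 13 = 3.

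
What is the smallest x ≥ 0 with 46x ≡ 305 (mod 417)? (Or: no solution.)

gcd(417, 46) = 1.
1 divides 305, so solutions exist.
By Bézout, 46*(136) + 417*(-15) = 1.
So 46*(136) ≡ 1 (mod 417); multiply by 305: x ≡ 41480 (mod 417).
Smallest nonnegative: x = 41480 mod 417 = 197.

197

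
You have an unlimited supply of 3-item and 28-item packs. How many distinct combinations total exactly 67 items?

Need nonnegative integers with 3j + 28k = 67.
gcd(3, 28) = 1, and 3·(-9) + 28·(1) = 1.
So (j₀, k₀) = (-603, 67); general j = -603 + 28t, k = 67 - 3t.
j ≥ 0 ⇒ t ≥ 22; k ≥ 0 ⇒ t ≤ 22. That's 1 value of t.

1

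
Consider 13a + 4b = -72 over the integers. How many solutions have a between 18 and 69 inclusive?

13

gcd(13, 4) = 1.
By Bézout, 13×(1) + 4×(-3) = 1.
Particular solution: (0, -18).
General solution: a = 0 + 4t, b = -18 - 13t for integer t.
18 ≤ 0 + 4t ≤ 69 gives t ∈ [5, 17], which is 13 values.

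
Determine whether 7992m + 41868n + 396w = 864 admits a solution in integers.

gcd(41868, 7992):
  41868 = 5×7992 + 1908
  7992 = 4×1908 + 360
  1908 = 5×360 + 108
  360 = 3×108 + 36
  108 = 3×36
so gcd(41868, 7992) = 36.
gcd(36, 396) = 36.
36 divides 864, so integer solutions exist.

yes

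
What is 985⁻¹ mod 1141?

885

gcd(1141, 985) = 1  (1141 = 1·985 + 156, 985 = 6·156 + 49, 156 = 3·49 + 9, 49 = 5·9 + 4, 9 = 2·4 + 1, 4 = 4·1).
Back-substituting, 985·(-256) + 1141·(221) = 1.
So 985·-256 ≡ 1 (mod 1141), and -256 mod 1141 = 885.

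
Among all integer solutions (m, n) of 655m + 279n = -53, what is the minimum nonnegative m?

gcd(655, 279):
  655 = 2×279 + 97
  279 = 2×97 + 85
  97 = 1×85 + 12
  85 = 7×12 + 1
  12 = 12×1
so gcd(655, 279) = 1.
1 divides -53, so solutions exist.
Back-substitute for Bézout coefficients:
  1 = 85 - 7×12
  ... = 655×(-23) + 279×(54)
Scale by -53/1 = -53: (m₀, n₀) = (1219, -2862).
General solution: m = 1219 + 279t, n = -2862 - 655t for integer t.
m ≥ 0: smallest is 1219 mod 279 = 103 (at t = -4), with n = -242.

103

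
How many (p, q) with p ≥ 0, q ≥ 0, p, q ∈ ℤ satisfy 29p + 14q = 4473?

11

gcd(29, 14) = 1  (29 = 2×14 + 1, 14 = 14×1).
Back-substituting, 29×(1) + 14×(-2) = 1.
Scale by 4473: one solution is (4473, -8946). Reduce p mod 14: (7, 305).
General: p = 7 + 14t, q = 305 - 29t.
p ≥ 0 ⇒ t ≥ 0; q ≥ 0 ⇒ t ≤ 10. So t ∈ [0, 10]: 11 solutions.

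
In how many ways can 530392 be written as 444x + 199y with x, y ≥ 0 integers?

6

gcd(444, 199):
  444 = 2×199 + 46
  199 = 4×46 + 15
  46 = 3×15 + 1
  15 = 15×1
so gcd(444, 199) = 1.
Back-substitute for Bézout coefficients:
  1 = 46 - 3×15
  ... = 444×(13) + 199×(-29)
Scale by 530392: one solution is (6895096, -15381368). Reduce x mod 199: (144, 2344).
General: x = 144 + 199t, y = 2344 - 444t.
x ≥ 0 ⇒ t ≥ 0; y ≥ 0 ⇒ t ≤ 5. So t ∈ [0, 5]: 6 solutions.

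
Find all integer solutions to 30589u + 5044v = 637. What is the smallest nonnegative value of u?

gcd(30589, 5044):
  30589 = 6*5044 + 325
  5044 = 15*325 + 169
  325 = 1*169 + 156
  169 = 1*156 + 13
  156 = 12*13
so gcd(30589, 5044) = 13.
13 divides 637, so solutions exist.
Back-substitute for Bézout coefficients:
  13 = 169 - 1*156
  ... = 30589*(-31) + 5044*(188)
Scale by 637/13 = 49: (u₀, v₀) = (-1519, 9212).
General solution: u = -1519 + 388t, v = 9212 - 2353t for integer t.
u ≥ 0: smallest is -1519 mod 388 = 33 (at t = 4), with v = -200.

33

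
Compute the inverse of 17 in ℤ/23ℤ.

gcd(23, 17):
  23 = 1*17 + 6
  17 = 2*6 + 5
  6 = 1*5 + 1
  5 = 5*1
so gcd(23, 17) = 1.
Back-substitute for Bézout coefficients:
  1 = 6 - 1*5
  ... = 17*(-4) + 23*(3)
So 17*-4 ≡ 1 (mod 23), and -4 mod 23 = 19.

19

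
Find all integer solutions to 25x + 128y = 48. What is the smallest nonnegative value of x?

gcd(128, 25) = 1  (128 = 5*25 + 3, 25 = 8*3 + 1, 3 = 3*1).
1 divides 48, so solutions exist.
Back-substituting, 25*(41) + 128*(-8) = 1.
Scale by 48/1 = 48: (x₀, y₀) = (1968, -384).
General solution: x = 1968 + 128t, y = -384 - 25t for integer t.
x ≥ 0: smallest is 1968 mod 128 = 48 (at t = -15), with y = -9.

48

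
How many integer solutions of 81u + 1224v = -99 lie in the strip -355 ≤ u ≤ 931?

gcd(1224, 81) = 9.
By Bézout, 81*(-15) + 1224*(1) = 9.
Particular solution: (29, -2).
General solution: u = 29 + 136t, v = -2 - 9t for integer t.
-355 ≤ 29 + 136t ≤ 931 gives t ∈ [-2, 6], which is 9 values.

9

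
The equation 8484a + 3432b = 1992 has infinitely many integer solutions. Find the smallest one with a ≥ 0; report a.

158

gcd(8484, 3432):
  8484 = 2*3432 + 1620
  3432 = 2*1620 + 192
  1620 = 8*192 + 84
  192 = 2*84 + 24
  84 = 3*24 + 12
  24 = 2*12
so gcd(8484, 3432) = 12.
12 divides 1992, so solutions exist.
Back-substitute for Bézout coefficients:
  12 = 84 - 3*24
  ... = 8484*(125) + 3432*(-309)
Scale by 1992/12 = 166: (a₀, b₀) = (20750, -51294).
General solution: a = 20750 + 286t, b = -51294 - 707t for integer t.
a ≥ 0: smallest is 20750 mod 286 = 158 (at t = -72), with b = -390.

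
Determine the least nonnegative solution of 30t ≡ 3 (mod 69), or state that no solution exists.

gcd(69, 30) = 3  (69 = 2*30 + 9, 30 = 3*9 + 3, 9 = 3*3).
3 divides 3, so solutions exist.
Back-substituting, 30*(7) + 69*(-3) = 3.
So 30*(7) ≡ 3 (mod 69); multiply by 1: t ≡ 7 (mod 23).
Smallest nonnegative: t = 7 mod 23 = 7.

7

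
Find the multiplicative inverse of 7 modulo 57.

49

gcd(57, 7) = 1  (57 = 8*7 + 1, 7 = 7*1).
Back-substituting, 7*(-8) + 57*(1) = 1.
So 7*-8 ≡ 1 (mod 57), and -8 mod 57 = 49.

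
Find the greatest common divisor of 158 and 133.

1

gcd(158, 133) = 1  (158 = 1*133 + 25, 133 = 5*25 + 8, 25 = 3*8 + 1, 8 = 8*1).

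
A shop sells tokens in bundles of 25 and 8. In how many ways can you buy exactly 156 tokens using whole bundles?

1

Need nonnegative integers with 25j + 8k = 156.
gcd(25, 8) = 1, and 25·(1) + 8·(-3) = 1.
So (j₀, k₀) = (156, -468); general j = 156 + 8t, k = -468 - 25t.
j ≥ 0 ⇒ t ≥ -19; k ≥ 0 ⇒ t ≤ -19. That's 1 value of t.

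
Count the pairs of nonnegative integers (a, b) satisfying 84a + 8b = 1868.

gcd(84, 8) = 4  (84 = 10·8 + 4, 8 = 2·4).
Back-substituting, 84·(1) + 8·(-10) = 4.
Scale by 467: one solution is (467, -4670). Reduce a mod 2: (1, 223).
General: a = 1 + 2t, b = 223 - 21t.
a ≥ 0 ⇒ t ≥ 0; b ≥ 0 ⇒ t ≤ 10. So t ∈ [0, 10]: 11 solutions.

11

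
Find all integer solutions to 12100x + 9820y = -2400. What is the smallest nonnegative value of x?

154

gcd(12100, 9820) = 20  (12100 = 1·9820 + 2280, 9820 = 4·2280 + 700, 2280 = 3·700 + 180, 700 = 3·180 + 160, 180 = 1·160 + 20, 160 = 8·20).
20 divides -2400, so solutions exist.
Back-substituting, 12100·(56) + 9820·(-69) = 20.
Scale by -2400/20 = -120: (x₀, y₀) = (-6720, 8280).
General solution: x = -6720 + 491t, y = 8280 - 605t for integer t.
x ≥ 0: smallest is -6720 mod 491 = 154 (at t = 14), with y = -190.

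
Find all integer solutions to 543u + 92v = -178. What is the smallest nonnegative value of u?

gcd(543, 92):
  543 = 5*92 + 83
  92 = 1*83 + 9
  83 = 9*9 + 2
  9 = 4*2 + 1
  2 = 2*1
so gcd(543, 92) = 1.
1 divides -178, so solutions exist.
Back-substitute for Bézout coefficients:
  1 = 9 - 4*2
  ... = 543*(-41) + 92*(242)
Scale by -178/1 = -178: (u₀, v₀) = (7298, -43076).
General solution: u = 7298 + 92t, v = -43076 - 543t for integer t.
u ≥ 0: smallest is 7298 mod 92 = 30 (at t = -79), with v = -179.

30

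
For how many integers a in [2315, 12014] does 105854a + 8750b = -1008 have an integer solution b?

15

gcd(105854, 8750) = 14  (105854 = 12×8750 + 854, 8750 = 10×854 + 210, 854 = 4×210 + 14, 210 = 15×14).
Back-substituting, 105854×(41) + 8750×(-496) = 14.
Scale by -72: particular solution (-2952, 35712); reduce a mod 625: (173, -2093).
General solution: a = 173 + 625t, b = -2093 - 7561t for integer t.
2315 ≤ 173 + 625t ≤ 12014 gives t ∈ [4, 18], which is 15 values.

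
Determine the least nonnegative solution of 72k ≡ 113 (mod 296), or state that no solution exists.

no solution

gcd(296, 72):
  296 = 4×72 + 8
  72 = 9×8
so gcd(296, 72) = 8.
8 does not divide 113, so the congruence has no solution.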